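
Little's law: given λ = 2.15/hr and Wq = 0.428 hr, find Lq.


Lq = λWq = 2.15·0.428 = 0.9202

Final: 0.9202


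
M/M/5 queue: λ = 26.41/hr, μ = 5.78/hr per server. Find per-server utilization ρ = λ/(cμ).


ρ = λ/(cμ) = 26.41/(5·5.78) = 26.41/28.90 = 0.9138

Final: 0.9138


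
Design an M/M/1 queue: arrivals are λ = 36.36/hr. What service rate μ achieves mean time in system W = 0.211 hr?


W = 1/(μ−λ) ⇒ μ − λ = 1/W = 1/0.211 = 4.7393
μ = λ + 1/W = 36.36 + 4.7393 = 41.0993 per hr

Final: 41.0993 /hr


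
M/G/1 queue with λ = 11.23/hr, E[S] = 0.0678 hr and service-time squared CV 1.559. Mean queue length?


ρ = λ·E[S] = 11.23·0.0678 = 0.7614
Lq = ρ²(1+C_s²)/(2(1−ρ)) = 0.5797·(1+1.559)/(2·0.2386)
= 0.5797·2.5590/0.4772 = 3.10869

Final: 3.10869


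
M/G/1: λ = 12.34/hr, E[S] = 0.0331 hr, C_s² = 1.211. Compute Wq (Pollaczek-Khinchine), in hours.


ρ = λ·E[S] = 12.34·0.0331 = 0.4085
E[S²] = E[S]²(1+C_s²) = 0.0331²·(1+1.211) = 0.002422
Wq = λ·E[S²]/(2(1−ρ)) = 12.34·0.002422/(2·0.5915) = 0.02527 hr

Final: 0.02527 hr


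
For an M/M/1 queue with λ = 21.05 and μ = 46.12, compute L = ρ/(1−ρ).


ρ = λ/μ = 21.05/46.12 = 0.4564
L = ρ/(1−ρ) = 0.4564/(1 − 0.4564) = 0.4564/0.5436 = 0.8396

Final: 0.8396


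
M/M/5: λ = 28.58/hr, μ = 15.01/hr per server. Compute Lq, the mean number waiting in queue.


a = λ/μ = 1.9041; ρ = a/5 = 0.3808
P₀ = 0.148109
Lq = P₀·a^c·ρ / (c!·(1−ρ)²) = 0.148109·25.02693·0.3808/(120·0.38339)
= 0.03068

Final: 0.03068


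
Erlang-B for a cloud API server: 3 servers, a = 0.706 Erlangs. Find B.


B(c,a) = (a^c/c!) / Σ_{k=0}^{c} a^k/k!
a^3/3! = 0.058649
Σ terms (k=0..3): 1.00000 + 0.70600 + 0.24922 + 0.05865 = 2.013867
B = 0.058649/2.013867 = 0.029123

Final: 0.029123


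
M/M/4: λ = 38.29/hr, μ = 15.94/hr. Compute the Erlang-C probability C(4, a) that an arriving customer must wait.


a = λ/μ = 2.4021; ρ = a/4 = 0.6005
P₀ = 0.082848 (from M/M/c formula)
C(c,a) = [a^c/(c!(1−ρ))]·P₀ = [33.29570/(24·0.3995)]·0.082848
= 3.47293·0.082848 = 0.287725

Final: 0.287725


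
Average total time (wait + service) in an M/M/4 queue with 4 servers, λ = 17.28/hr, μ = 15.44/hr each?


a = 1.1192; ρ = 0.2798; P₀ = 0.325750
Lq = P₀·a^c·ρ/(c!(1−ρ)²) = 0.01149
Wq = Lq/λ = 0.01149/17.28 = 0.0006647 hr
W = Wq + 1/μ = 0.0006647 + 0.06477 = 0.06543 hr

Final: 0.06543 hr


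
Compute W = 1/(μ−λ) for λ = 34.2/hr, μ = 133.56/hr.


W = 1/(μ−λ) = 1/(133.56 − 34.2) = 1/99.36 = 0.01006 hr

Final: 0.01006 hr


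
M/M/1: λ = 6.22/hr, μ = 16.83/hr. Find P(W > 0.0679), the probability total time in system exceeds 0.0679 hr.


W ~ Exponential(μ−λ) for M/M/1.
μ − λ = 16.83 − 6.22 = 10.6100
P(W > t) = e^{−(μ−λ)t} = e^{−0.7204} = 0.486548

Final: 0.486548


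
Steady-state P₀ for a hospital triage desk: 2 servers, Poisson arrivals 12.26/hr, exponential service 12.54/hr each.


a = λ/μ = 12.26/12.54 = 0.9777; ρ = a/c = 0.4888
Σ_{k=0}^{1} a^k/k! (terms k=0..1) = 1.00000 + 0.97767 = 1.97767
Tail: a^2/(2!(1−ρ)) = 0.95584/(2·0.5112) = 0.93497
P₀ = 1/(1.97767 + 0.93497) = 1/2.91264 = 0.343332

Final: 0.343332


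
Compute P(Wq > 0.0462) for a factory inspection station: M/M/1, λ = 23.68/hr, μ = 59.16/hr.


ρ = 23.68/59.16 = 0.4003
P(Wq > t) = ρ·e^{−(μ−λ)t} = 0.4003·e^{−1.6392}
= 0.4003·0.194140 = 0.077708

Final: 0.077708


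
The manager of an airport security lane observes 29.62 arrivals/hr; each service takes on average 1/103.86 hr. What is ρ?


ρ = λ/μ = 29.62/103.86 = 0.2852

Final: 0.2852


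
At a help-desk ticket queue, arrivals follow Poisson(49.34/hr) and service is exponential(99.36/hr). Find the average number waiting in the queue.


ρ = 49.34/99.36 = 0.4966
Lq = ρ²/(1−ρ) = 0.2466/0.5034 = 0.4898

Final: 0.4898


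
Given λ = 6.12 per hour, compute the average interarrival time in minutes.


Mean interarrival time = 1/λ = 1/6.12 hour = 0.16340 hour
In minutes: 0.16340 × 60 = 9.8039 min

Final: 9.8039 min


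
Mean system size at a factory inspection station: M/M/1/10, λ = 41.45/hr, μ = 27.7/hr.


ρ = 41.45/27.7 = 1.4964
L = ρ[1 − (K+1)ρ^K + Kρ^(K+1)] / [(1−ρ)(1−ρ^(K+1))]
Numerator: 1.4964·(1 − 11·56.292127 + 10·84.234970) = 335.395295
Denominator: (-0.4964)·(-83.234970) = 41.316998
L = 335.395295/41.316998 = 8.1176

Final: 8.1176


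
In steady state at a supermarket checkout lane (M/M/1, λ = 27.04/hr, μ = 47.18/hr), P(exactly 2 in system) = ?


ρ = 27.04/47.18 = 0.5731
P_n = (1−ρ)·ρ^n = (1 − 0.5731)·0.5731^2 = 0.4269·0.328471 = 0.140216

Final: 0.140216


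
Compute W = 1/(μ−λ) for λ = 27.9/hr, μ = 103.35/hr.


W = 1/(μ−λ) = 1/(103.35 − 27.9) = 1/75.45 = 0.01325 hr

Final: 0.01325 hr


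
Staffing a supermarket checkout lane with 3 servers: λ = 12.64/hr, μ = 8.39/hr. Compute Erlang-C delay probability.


a = λ/μ = 1.5066; ρ = a/3 = 0.5022
P₀ = 0.208933 (from M/M/c formula)
C(c,a) = [a^c/(c!(1−ρ))]·P₀ = [3.41944/(6·0.4978)]·0.208933
= 1.14482·0.208933 = 0.239190

Final: 0.239190


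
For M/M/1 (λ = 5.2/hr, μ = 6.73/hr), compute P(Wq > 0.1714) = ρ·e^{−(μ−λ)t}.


ρ = 5.2/6.73 = 0.7727
P(Wq > t) = ρ·e^{−(μ−λ)t} = 0.7727·e^{−0.2622}
= 0.7727·0.769325 = 0.594426

Final: 0.594426


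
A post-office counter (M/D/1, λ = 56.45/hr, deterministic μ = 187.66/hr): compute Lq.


ρ = 56.45/187.66 = 0.3008
M/D/1: Lq = ρ²/(2(1−ρ)) = 0.09049/(2·0.6992) = 0.06471

Final: 0.06471


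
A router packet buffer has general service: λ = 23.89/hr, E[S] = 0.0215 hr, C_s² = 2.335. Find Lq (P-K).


ρ = λ·E[S] = 23.89·0.0215 = 0.5136
Lq = ρ²(1+C_s²)/(2(1−ρ)) = 0.2638·(1+2.335)/(2·0.4864)
= 0.2638·3.3350/0.9727 = 0.90451

Final: 0.90451


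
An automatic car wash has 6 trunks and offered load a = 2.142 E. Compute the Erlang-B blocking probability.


B(c,a) = (a^c/c!) / Σ_{k=0}^{c} a^k/k!
a^6/6! = 0.134148
Σ terms (k=0..6): 1.00000 + 2.14200 + 2.29408 + 1.63797 + 0.87714 + 0.37576 + 0.13415 = 8.461105
B = 0.134148/8.461105 = 0.015855

Final: 0.015855


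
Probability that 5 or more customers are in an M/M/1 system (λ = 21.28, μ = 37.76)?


ρ = 21.28/37.76 = 0.5636
P(N ≥ n) = ρ^n = 0.5636^5 = 0.056846

Final: 0.056846


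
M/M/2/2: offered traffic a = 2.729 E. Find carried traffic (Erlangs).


B(2,2.729) = 0.499646 (Erlang-B)
Carried load = a(1 − B) = 2.729·(1 − 0.499646) = 2.729·0.500354 = 1.3655 E

Final: 1.3655 Erlangs


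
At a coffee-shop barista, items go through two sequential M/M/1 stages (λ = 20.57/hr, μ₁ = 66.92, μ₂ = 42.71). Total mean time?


Each node sees arrival rate λ = 20.57/hr (tandem ⇒ throughput preserved).
W₁ = 1/(μ₁−λ) = 1/(66.92−20.57) = 0.02157 hr
W₂ = 1/(μ₂−λ) = 1/(42.71−20.57) = 0.04517 hr
W_total = W₁ + W₂ = 0.02157 + 0.04517 = 0.06674 hr

Final: 0.06674 hr


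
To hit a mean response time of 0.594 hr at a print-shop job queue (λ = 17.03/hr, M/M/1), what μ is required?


W = 1/(μ−λ) ⇒ μ − λ = 1/W = 1/0.594 = 1.6835
μ = λ + 1/W = 17.03 + 1.6835 = 18.7135 per hr

Final: 18.7135 /hr


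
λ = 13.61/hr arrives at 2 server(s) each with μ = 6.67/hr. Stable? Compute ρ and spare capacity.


Total capacity cμ = 2·6.67 = 13.34/hr
ρ = λ/(cμ) = 13.61/13.34 = 1.0202
Stable ⇔ ρ < 1: NO
Spare capacity = cμ − λ = 13.34 − 13.61 = -0.27/hr

Final: ρ = 1.0202; unstable; margin = -0.27/hr


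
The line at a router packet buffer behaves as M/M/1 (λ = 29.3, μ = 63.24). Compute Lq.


ρ = 29.3/63.24 = 0.4633
Lq = ρ²/(1−ρ) = 0.2147/0.5367 = 0.4000

Final: 0.4000


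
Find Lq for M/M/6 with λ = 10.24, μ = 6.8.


a = λ/μ = 1.5059; ρ = a/6 = 0.2510
P₀ = 0.221765
Lq = P₀·a^c·ρ / (c!·(1−ρ)²) = 0.221765·11.66128·0.2510/(720·0.56103)
= 0.001607

Final: 0.001607


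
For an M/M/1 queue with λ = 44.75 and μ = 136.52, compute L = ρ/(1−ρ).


ρ = λ/μ = 44.75/136.52 = 0.3278
L = ρ/(1−ρ) = 0.3278/(1 − 0.3278) = 0.3278/0.6722 = 0.4876

Final: 0.4876


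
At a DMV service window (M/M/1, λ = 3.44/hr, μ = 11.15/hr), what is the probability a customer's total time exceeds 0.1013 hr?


W ~ Exponential(μ−λ) for M/M/1.
μ − λ = 11.15 − 3.44 = 7.7100
P(W > t) = e^{−(μ−λ)t} = e^{−0.7810} = 0.457937

Final: 0.457937


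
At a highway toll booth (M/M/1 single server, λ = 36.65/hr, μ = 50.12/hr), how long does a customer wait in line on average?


ρ = 36.65/50.12 = 0.7312
Wq = ρ/(μ−λ) = 0.7312/(50.12 − 36.65) = 0.7312/13.47 = 0.05429 hr

Final: 0.05429 hr


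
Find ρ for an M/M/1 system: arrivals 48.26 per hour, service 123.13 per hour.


ρ = λ/μ = 48.26/123.13 = 0.3919

Final: 0.3919


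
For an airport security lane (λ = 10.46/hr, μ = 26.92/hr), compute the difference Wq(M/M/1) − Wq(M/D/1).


ρ = 10.46/26.92 = 0.3886
Wq(M/M/1) = ρ/(μ−λ) = 0.3886/16.46 = 0.02361 hr
Wq(M/D/1) = ρ/(2(μ−λ)) = 0.01180 hr
Savings = 0.02361 − 0.01180 = 0.01180 hr

Final: 0.01180 hr


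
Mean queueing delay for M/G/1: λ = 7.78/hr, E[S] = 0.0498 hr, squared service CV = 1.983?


ρ = λ·E[S] = 7.78·0.0498 = 0.3874
E[S²] = E[S]²(1+C_s²) = 0.0498²·(1+1.983) = 0.007398
Wq = λ·E[S²]/(2(1−ρ)) = 7.78·0.007398/(2·0.6126) = 0.04698 hr

Final: 0.04698 hr


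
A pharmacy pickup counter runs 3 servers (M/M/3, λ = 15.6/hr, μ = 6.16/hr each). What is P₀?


a = λ/μ = 15.6/6.16 = 2.5325; ρ = a/c = 0.8442
Σ_{k=0}^{2} a^k/k! (terms k=0..2) = 1.00000 + 2.53247 + 3.20670 = 6.73916
Tail: a^3/(3!(1−ρ)) = 16.24171/(6·0.1558) = 17.36960
P₀ = 1/(6.73916 + 17.36960) = 1/24.10877 = 0.041479

Final: 0.041479


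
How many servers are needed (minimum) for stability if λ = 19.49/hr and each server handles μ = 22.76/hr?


Stability requires cμ > λ ⇔ c > λ/μ.
λ/μ = 19.49/22.76 = 0.8563
Minimum integer c = ⌊0.8563⌋ + 1 = 1
Check: 1·22.76 = 22.76 > 19.49, while 0·22.76 = 0.00 ≤ 19.49

Final: 1 servers


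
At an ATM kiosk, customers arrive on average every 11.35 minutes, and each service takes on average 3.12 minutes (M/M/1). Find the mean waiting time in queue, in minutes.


λ = 60/11.35 = 5.2863 /hr
μ = 60/3.12 = 19.2308 /hr
ρ = λ/μ = 5.2863/19.2308 = 0.2749
Wq = ρ/(μ−λ) = 0.2749/(19.2308−5.2863) = 0.01971 hr
In minutes: 0.01971·60 = 1.183 min

Final: 1.183 min


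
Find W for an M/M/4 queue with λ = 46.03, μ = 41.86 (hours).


a = 1.0996; ρ = 0.2749; P₀ = 0.332246
Lq = P₀·a^c·ρ/(c!(1−ρ)²) = 0.01058
Wq = Lq/λ = 0.01058/46.03 = 0.0002299 hr
W = Wq + 1/μ = 0.0002299 + 0.02389 = 0.02412 hr

Final: 0.02412 hr


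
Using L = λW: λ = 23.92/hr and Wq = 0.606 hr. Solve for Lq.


Lq = λWq = 23.92·0.606 = 14.4955

Final: 14.4955


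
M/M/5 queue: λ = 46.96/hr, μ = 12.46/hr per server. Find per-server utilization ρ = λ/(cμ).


ρ = λ/(cμ) = 46.96/(5·12.46) = 46.96/62.30 = 0.7538

Final: 0.7538


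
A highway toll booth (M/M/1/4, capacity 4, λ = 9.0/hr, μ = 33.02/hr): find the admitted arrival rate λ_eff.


ρ = 0.2726; P_K = (1−ρ)ρ^4/(1−ρ^5) = 0.004021
λ_eff = λ(1 − P_K) = 9.0·(1 − 0.004021) = 9.0·0.995979 = 8.9638 /hr

Final: 8.9638 /hr


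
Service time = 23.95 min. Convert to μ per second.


μ = 1/(service time) in consistent units.
1 second = 0.0166667 min, so μ = 0.0166667/23.95 = 0.0006959 per second

Final: 0.0006959 /sec


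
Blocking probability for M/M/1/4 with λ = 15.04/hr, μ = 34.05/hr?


ρ = λ/μ = 15.04/34.05 = 0.4417
P_K = (1−ρ)ρ^K/(1−ρ^(K+1)) = (0.5583·0.038065)/(1 − 0.016813)
= 0.021251/0.983187 = 0.021615

Final: 0.021615


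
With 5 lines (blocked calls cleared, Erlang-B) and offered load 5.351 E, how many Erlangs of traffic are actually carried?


B(5,5.351) = 0.312674 (Erlang-B)
Carried load = a(1 − B) = 5.351·(1 − 0.312674) = 5.351·0.687326 = 3.6779 E

Final: 3.6779 Erlangs


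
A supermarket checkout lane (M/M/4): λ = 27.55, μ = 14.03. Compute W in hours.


a = 1.9636; ρ = 0.4909; P₀ = 0.135677
Lq = P₀·a^c·ρ/(c!(1−ρ)²) = 0.15921
Wq = Lq/λ = 0.15921/27.55 = 0.005779 hr
W = Wq + 1/μ = 0.005779 + 0.07128 = 0.07705 hr

Final: 0.07705 hr


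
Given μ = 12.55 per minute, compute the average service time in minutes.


Mean service time = 1/μ = 1/12.55 minute = 0.07968 minute
In minutes: 0.07968 × 1 = 0.07968 min

Final: 0.07968 min


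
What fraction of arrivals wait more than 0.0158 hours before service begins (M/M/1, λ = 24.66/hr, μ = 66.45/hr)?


ρ = 24.66/66.45 = 0.3711
P(Wq > t) = ρ·e^{−(μ−λ)t} = 0.3711·e^{−0.6603}
= 0.3711·0.516706 = 0.191753

Final: 0.191753


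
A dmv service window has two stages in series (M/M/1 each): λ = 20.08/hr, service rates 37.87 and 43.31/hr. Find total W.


Each node sees arrival rate λ = 20.08/hr (tandem ⇒ throughput preserved).
W₁ = 1/(μ₁−λ) = 1/(37.87−20.08) = 0.05621 hr
W₂ = 1/(μ₂−λ) = 1/(43.31−20.08) = 0.04305 hr
W_total = W₁ + W₂ = 0.05621 + 0.04305 = 0.09926 hr

Final: 0.09926 hr


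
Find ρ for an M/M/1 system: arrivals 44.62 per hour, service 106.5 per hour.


ρ = λ/μ = 44.62/106.5 = 0.4190

Final: 0.4190


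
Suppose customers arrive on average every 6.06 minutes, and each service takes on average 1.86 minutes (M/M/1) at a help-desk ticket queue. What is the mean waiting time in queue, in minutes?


λ = 60/6.06 = 9.9010 /hr
μ = 60/1.86 = 32.2581 /hr
ρ = λ/μ = 9.9010/32.2581 = 0.3069
Wq = ρ/(μ−λ) = 0.3069/(32.2581−9.9010) = 0.01373 hr
In minutes: 0.01373·60 = 0.8237 min

Final: 0.8237 min


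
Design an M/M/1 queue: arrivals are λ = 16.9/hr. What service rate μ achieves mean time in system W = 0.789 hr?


W = 1/(μ−λ) ⇒ μ − λ = 1/W = 1/0.789 = 1.2674
μ = λ + 1/W = 16.9 + 1.2674 = 18.1674 per hr

Final: 18.1674 /hr


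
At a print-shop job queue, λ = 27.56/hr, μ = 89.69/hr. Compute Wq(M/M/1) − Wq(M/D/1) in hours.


ρ = 27.56/89.69 = 0.3073
Wq(M/M/1) = ρ/(μ−λ) = 0.3073/62.13 = 0.004946 hr
Wq(M/D/1) = ρ/(2(μ−λ)) = 0.002473 hr
Savings = 0.004946 − 0.002473 = 0.002473 hr

Final: 0.002473 hr


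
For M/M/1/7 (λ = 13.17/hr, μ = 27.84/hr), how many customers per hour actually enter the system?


ρ = 0.4731; P_K = (1−ρ)ρ^7/(1−ρ^8) = 0.002801
λ_eff = λ(1 − P_K) = 13.17·(1 − 0.002801) = 13.17·0.997199 = 13.1331 /hr

Final: 13.1331 /hr


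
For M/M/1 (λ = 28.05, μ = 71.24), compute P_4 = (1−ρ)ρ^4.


ρ = 28.05/71.24 = 0.3937
P_n = (1−ρ)·ρ^n = (1 − 0.3937)·0.3937^4 = 0.6063·0.024035 = 0.014571

Final: 0.014571


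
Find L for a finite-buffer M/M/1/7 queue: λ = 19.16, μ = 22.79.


ρ = 19.16/22.79 = 0.8407
L = ρ[1 − (K+1)ρ^K + Kρ^(K+1)] / [(1−ρ)(1−ρ^(K+1))]
Numerator: 0.8407·(1 − 8·0.296864 + 7·0.249580) = 0.312868
Denominator: (0.1593)·(0.750420) = 0.119527
L = 0.312868/0.119527 = 2.6175

Final: 2.6175


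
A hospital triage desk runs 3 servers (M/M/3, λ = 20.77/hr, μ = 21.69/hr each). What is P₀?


a = λ/μ = 20.77/21.69 = 0.9576; ρ = a/c = 0.3192
Σ_{k=0}^{2} a^k/k! (terms k=0..2) = 1.00000 + 0.95758 + 0.45848 = 2.41607
Tail: a^3/(3!(1−ρ)) = 0.87807/(6·0.6808) = 0.21496
P₀ = 1/(2.41607 + 0.21496) = 1/2.63103 = 0.380080

Final: 0.380080


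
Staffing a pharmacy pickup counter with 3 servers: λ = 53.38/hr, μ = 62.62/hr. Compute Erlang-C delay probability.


a = λ/μ = 0.8524; ρ = a/3 = 0.2841
P₀ = 0.423730 (from M/M/c formula)
C(c,a) = [a^c/(c!(1−ρ))]·P₀ = [0.61944/(6·0.7159)]·0.423730
= 0.14422·0.423730 = 0.061110

Final: 0.061110


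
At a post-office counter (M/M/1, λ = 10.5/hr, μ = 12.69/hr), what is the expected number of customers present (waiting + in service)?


ρ = λ/μ = 10.5/12.69 = 0.8274
L = ρ/(1−ρ) = 0.8274/(1 − 0.8274) = 0.8274/0.1726 = 4.7945

Final: 4.7945


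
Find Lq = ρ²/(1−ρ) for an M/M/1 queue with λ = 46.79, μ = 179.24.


ρ = 46.79/179.24 = 0.2610
Lq = ρ²/(1−ρ) = 0.06815/0.7390 = 0.09222

Final: 0.09222


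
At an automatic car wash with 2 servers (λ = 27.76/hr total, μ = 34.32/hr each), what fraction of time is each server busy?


ρ = λ/(cμ) = 27.76/(2·34.32) = 27.76/68.64 = 0.4044

Final: 0.4044


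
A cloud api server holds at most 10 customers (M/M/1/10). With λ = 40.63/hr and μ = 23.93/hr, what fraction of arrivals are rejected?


ρ = λ/μ = 40.63/23.93 = 1.6979
P_K = (1−ρ)ρ^K/(1−ρ^(K+1)) = (-0.6979·199.086237)/(1 − 338.022307)
= -138.936070/-337.022307 = 0.412246

Final: 0.412246


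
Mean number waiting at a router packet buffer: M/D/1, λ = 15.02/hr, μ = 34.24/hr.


ρ = 15.02/34.24 = 0.4387
M/D/1: Lq = ρ²/(2(1−ρ)) = 0.1924/(2·0.5613) = 0.17140

Final: 0.17140


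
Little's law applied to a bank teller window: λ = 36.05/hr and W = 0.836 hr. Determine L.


L = λW = 36.05·0.836 = 30.1378

Final: 30.1378


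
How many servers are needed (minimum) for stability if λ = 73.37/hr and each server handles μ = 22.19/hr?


Stability requires cμ > λ ⇔ c > λ/μ.
λ/μ = 73.37/22.19 = 3.3064
Minimum integer c = ⌊3.3064⌋ + 1 = 4
Check: 4·22.19 = 88.76 > 73.37, while 3·22.19 = 66.57 ≤ 73.37

Final: 4 servers


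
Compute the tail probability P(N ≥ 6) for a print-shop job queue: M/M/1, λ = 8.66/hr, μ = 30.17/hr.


ρ = 8.66/30.17 = 0.2870
P(N ≥ n) = ρ^n = 0.2870^6 = 0.0005593

Final: 0.0005593


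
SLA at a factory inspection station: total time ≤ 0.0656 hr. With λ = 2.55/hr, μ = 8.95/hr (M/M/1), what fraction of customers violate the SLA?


W ~ Exponential(μ−λ) for M/M/1.
μ − λ = 8.95 − 2.55 = 6.4000
P(W > t) = e^{−(μ−λ)t} = e^{−0.4198} = 0.657152

Final: 0.657152


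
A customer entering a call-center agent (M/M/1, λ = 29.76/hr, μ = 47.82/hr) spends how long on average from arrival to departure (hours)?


W = 1/(μ−λ) = 1/(47.82 − 29.76) = 1/18.06 = 0.05537 hr

Final: 0.05537 hr


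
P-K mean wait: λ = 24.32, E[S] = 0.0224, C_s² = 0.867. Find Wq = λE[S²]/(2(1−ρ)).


ρ = λ·E[S] = 24.32·0.0224 = 0.5448
E[S²] = E[S]²(1+C_s²) = 0.0224²·(1+0.867) = 0.0009368
Wq = λ·E[S²]/(2(1−ρ)) = 24.32·0.0009368/(2·0.4552) = 0.02502 hr

Final: 0.02502 hr


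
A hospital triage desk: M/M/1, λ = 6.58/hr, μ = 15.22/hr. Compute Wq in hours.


ρ = 6.58/15.22 = 0.4323
Wq = ρ/(μ−λ) = 0.4323/(15.22 − 6.58) = 0.4323/8.64 = 0.05004 hr

Final: 0.05004 hr


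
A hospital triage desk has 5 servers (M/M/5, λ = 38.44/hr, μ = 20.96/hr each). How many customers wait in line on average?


a = λ/μ = 1.8340; ρ = a/5 = 0.3668
P₀ = 0.159029
Lq = P₀·a^c·ρ / (c!·(1−ρ)²) = 0.159029·20.74725·0.3668/(120·0.40095)
= 0.02515

Final: 0.02515


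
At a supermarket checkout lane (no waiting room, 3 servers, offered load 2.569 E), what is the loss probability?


B(c,a) = (a^c/c!) / Σ_{k=0}^{c} a^k/k!
a^3/3! = 2.825798
Σ terms (k=0..3): 1.00000 + 2.56900 + 3.29988 + 2.82580 = 9.694678
B = 2.825798/9.694678 = 0.291479

Final: 0.291479


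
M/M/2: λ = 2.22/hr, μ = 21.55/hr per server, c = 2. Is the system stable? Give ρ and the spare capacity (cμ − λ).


Total capacity cμ = 2·21.55 = 43.10/hr
ρ = λ/(cμ) = 2.22/43.10 = 0.05151
Stable ⇔ ρ < 1: YES
Spare capacity = cμ − λ = 43.10 − 2.22 = 40.88/hr

Final: ρ = 0.05151; stable; margin = 40.88/hr


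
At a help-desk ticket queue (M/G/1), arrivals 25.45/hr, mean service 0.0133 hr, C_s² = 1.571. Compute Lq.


ρ = λ·E[S] = 25.45·0.0133 = 0.3385
Lq = ρ²(1+C_s²)/(2(1−ρ)) = 0.1146·(1+1.571)/(2·0.6615)
= 0.1146·2.5710/1.3230 = 0.22264

Final: 0.22264


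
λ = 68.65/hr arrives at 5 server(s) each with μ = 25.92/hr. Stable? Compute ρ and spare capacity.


Total capacity cμ = 5·25.92 = 129.60/hr
ρ = λ/(cμ) = 68.65/129.60 = 0.5297
Stable ⇔ ρ < 1: YES
Spare capacity = cμ − λ = 129.60 − 68.65 = 60.95/hr

Final: ρ = 0.5297; stable; margin = 60.95/hr


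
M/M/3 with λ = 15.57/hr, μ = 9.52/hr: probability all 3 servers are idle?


a = λ/μ = 15.57/9.52 = 1.6355; ρ = a/c = 0.5452
Σ_{k=0}^{2} a^k/k! (terms k=0..2) = 1.00000 + 1.63550 + 1.33744 = 3.97294
Tail: a^3/(3!(1−ρ)) = 4.37477/(6·0.4548) = 1.60307
P₀ = 1/(3.97294 + 1.60307) = 1/5.57601 = 0.179340

Final: 0.179340


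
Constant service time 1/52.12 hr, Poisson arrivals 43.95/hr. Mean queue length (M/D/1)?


ρ = 43.95/52.12 = 0.8432
M/D/1: Lq = ρ²/(2(1−ρ)) = 0.7111/(2·0.1568) = 2.26810

Final: 2.26810


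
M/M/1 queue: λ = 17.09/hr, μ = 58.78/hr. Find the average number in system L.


ρ = λ/μ = 17.09/58.78 = 0.2907
L = ρ/(1−ρ) = 0.2907/(1 − 0.2907) = 0.2907/0.7093 = 0.4099

Final: 0.4099


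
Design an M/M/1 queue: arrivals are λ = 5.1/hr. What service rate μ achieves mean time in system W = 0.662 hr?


W = 1/(μ−λ) ⇒ μ − λ = 1/W = 1/0.662 = 1.5106
μ = λ + 1/W = 5.1 + 1.5106 = 6.6106 per hr

Final: 6.6106 /hr


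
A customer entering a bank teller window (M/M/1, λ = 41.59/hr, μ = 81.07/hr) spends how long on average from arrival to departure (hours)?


W = 1/(μ−λ) = 1/(81.07 − 41.59) = 1/39.48 = 0.02533 hr

Final: 0.02533 hr


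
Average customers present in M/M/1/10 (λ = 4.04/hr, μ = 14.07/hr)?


ρ = 4.04/14.07 = 0.2871
L = ρ[1 − (K+1)ρ^K + Kρ^(K+1)] / [(1−ρ)(1−ρ^(K+1))]
Numerator: 0.2871·(1 − 11·0.000003810 + 10·0.000001094) = 0.287127
Denominator: (0.7129)·(0.999999) = 0.712863
L = 0.287127/0.712863 = 0.4028

Final: 0.4028


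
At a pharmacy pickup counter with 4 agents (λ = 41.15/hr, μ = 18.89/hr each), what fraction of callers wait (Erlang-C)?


a = λ/μ = 2.1784; ρ = a/4 = 0.5446
P₀ = 0.107131 (from M/M/c formula)
C(c,a) = [a^c/(c!(1−ρ))]·P₀ = [22.51913/(24·0.4554)]·0.107131
= 2.06038·0.107131 = 0.220730

Final: 0.220730


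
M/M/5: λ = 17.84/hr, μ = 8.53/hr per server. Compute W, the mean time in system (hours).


a = 2.0914; ρ = 0.4183; P₀ = 0.122344
Lq = P₀·a^c·ρ/(c!(1−ρ)²) = 0.05043
Wq = Lq/λ = 0.05043/17.84 = 0.002827 hr
W = Wq + 1/μ = 0.002827 + 0.11723 = 0.12006 hr

Final: 0.12006 hr


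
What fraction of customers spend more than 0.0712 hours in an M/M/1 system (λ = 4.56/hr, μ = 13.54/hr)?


W ~ Exponential(μ−λ) for M/M/1.
μ − λ = 13.54 − 4.56 = 8.9800
P(W > t) = e^{−(μ−λ)t} = e^{−0.6394} = 0.527622

Final: 0.527622


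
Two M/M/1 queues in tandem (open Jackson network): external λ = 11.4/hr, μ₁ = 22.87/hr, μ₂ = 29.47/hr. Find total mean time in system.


Each node sees arrival rate λ = 11.4/hr (tandem ⇒ throughput preserved).
W₁ = 1/(μ₁−λ) = 1/(22.87−11.4) = 0.08718 hr
W₂ = 1/(μ₂−λ) = 1/(29.47−11.4) = 0.05534 hr
W_total = W₁ + W₂ = 0.08718 + 0.05534 = 0.14252 hr

Final: 0.14252 hr


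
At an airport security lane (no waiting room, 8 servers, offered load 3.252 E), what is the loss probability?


B(c,a) = (a^c/c!) / Σ_{k=0}^{c} a^k/k!
a^8/8! = 0.310230
Σ terms (k=0..8): 1.00000 + 3.25200 + 5.28775 + 5.73192 + 4.66005 + 3.03090 + 1.64275 + 0.76317 + 0.31023 = 25.678778
B = 0.310230/25.678778 = 0.012081

Final: 0.012081


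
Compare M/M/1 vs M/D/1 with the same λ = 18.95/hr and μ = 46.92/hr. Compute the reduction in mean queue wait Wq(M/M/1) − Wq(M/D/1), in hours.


ρ = 18.95/46.92 = 0.4039
Wq(M/M/1) = ρ/(μ−λ) = 0.4039/27.97 = 0.01444 hr
Wq(M/D/1) = ρ/(2(μ−λ)) = 0.007220 hr
Savings = 0.01444 − 0.007220 = 0.007220 hr

Final: 0.007220 hr


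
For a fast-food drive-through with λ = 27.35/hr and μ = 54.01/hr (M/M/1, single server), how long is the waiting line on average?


ρ = 27.35/54.01 = 0.5064
Lq = ρ²/(1−ρ) = 0.2564/0.4936 = 0.5195

Final: 0.5195


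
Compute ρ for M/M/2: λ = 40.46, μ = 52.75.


ρ = λ/(cμ) = 40.46/(2·52.75) = 40.46/105.50 = 0.3835

Final: 0.3835


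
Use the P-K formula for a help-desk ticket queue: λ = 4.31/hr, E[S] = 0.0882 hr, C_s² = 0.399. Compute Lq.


ρ = λ·E[S] = 4.31·0.0882 = 0.3801
Lq = ρ²(1+C_s²)/(2(1−ρ)) = 0.1445·(1+0.399)/(2·0.6199)
= 0.1445·1.3990/1.2397 = 0.16307

Final: 0.16307


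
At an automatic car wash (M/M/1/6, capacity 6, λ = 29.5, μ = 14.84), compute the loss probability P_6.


ρ = λ/μ = 29.5/14.84 = 1.9879
P_K = (1−ρ)ρ^K/(1−ρ^(K+1)) = (-0.9879·61.706184)/(1 − 122.663910)
= -60.957726/-121.663910 = 0.501034

Final: 0.501034


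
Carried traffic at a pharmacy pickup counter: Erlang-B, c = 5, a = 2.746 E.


B(5,2.746) = 0.088890 (Erlang-B)
Carried load = a(1 − B) = 2.746·(1 − 0.088890) = 2.746·0.911110 = 2.5019 E

Final: 2.5019 Erlangs


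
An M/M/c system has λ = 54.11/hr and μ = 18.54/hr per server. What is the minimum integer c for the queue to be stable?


Stability requires cμ > λ ⇔ c > λ/μ.
λ/μ = 54.11/18.54 = 2.9186
Minimum integer c = ⌊2.9186⌋ + 1 = 3
Check: 3·18.54 = 55.62 > 54.11, while 2·18.54 = 37.08 ≤ 54.11

Final: 3 servers


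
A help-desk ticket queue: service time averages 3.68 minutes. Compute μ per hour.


μ = 1/(service time) in consistent units.
1 hour = 60 min, so μ = 60/3.68 = 16.3043 per hour

Final: 16.3043 /hr


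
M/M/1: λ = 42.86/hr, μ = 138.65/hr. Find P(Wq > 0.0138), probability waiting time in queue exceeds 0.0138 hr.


ρ = 42.86/138.65 = 0.3091
P(Wq > t) = ρ·e^{−(μ−λ)t} = 0.3091·e^{−1.3219}
= 0.3091·0.266628 = 0.082421

Final: 0.082421


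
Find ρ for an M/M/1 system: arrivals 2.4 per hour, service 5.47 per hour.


ρ = λ/μ = 2.4/5.47 = 0.4388

Final: 0.4388


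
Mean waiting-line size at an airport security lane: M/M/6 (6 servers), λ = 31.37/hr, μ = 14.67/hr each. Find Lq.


a = λ/μ = 2.1384; ρ = a/6 = 0.3564
P₀ = 0.117584
Lq = P₀·a^c·ρ / (c!·(1−ρ)²) = 0.117584·95.61068·0.3564/(720·0.41423)
= 0.01343

Final: 0.01343


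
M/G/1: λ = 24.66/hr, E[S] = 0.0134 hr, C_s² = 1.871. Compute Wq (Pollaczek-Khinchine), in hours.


ρ = λ·E[S] = 24.66·0.0134 = 0.3304
E[S²] = E[S]²(1+C_s²) = 0.0134²·(1+1.871) = 0.0005155
Wq = λ·E[S²]/(2(1−ρ)) = 24.66·0.0005155/(2·0.6696) = 0.009493 hr

Final: 0.009493 hr


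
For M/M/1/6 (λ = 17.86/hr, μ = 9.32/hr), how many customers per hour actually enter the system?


ρ = 1.9163; P_K = (1−ρ)ρ^6/(1−ρ^7) = 0.483256
λ_eff = λ(1 − P_K) = 17.86·(1 − 0.483256) = 17.86·0.516744 = 9.2291 /hr

Final: 9.2291 /hr


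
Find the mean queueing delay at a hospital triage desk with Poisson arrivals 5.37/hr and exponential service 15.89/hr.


ρ = 5.37/15.89 = 0.3379
Wq = ρ/(μ−λ) = 0.3379/(15.89 − 5.37) = 0.3379/10.52 = 0.03212 hr

Final: 0.03212 hr


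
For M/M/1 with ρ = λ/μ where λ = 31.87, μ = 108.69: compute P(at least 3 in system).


ρ = 31.87/108.69 = 0.2932
P(N ≥ n) = ρ^n = 0.2932^3 = 0.025210

Final: 0.025210


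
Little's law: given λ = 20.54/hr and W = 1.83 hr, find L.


L = λW = 20.54·1.83 = 37.5882

Final: 37.5882


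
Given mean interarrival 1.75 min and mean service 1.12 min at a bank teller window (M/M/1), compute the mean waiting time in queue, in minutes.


λ = 60/1.75 = 34.2857 /hr
μ = 60/1.12 = 53.5714 /hr
ρ = λ/μ = 34.2857/53.5714 = 0.6400
Wq = ρ/(μ−λ) = 0.6400/(53.5714−34.2857) = 0.03319 hr
In minutes: 0.03319·60 = 1.991 min

Final: 1.991 min


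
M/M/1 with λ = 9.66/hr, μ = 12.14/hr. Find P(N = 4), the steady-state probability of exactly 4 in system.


ρ = 9.66/12.14 = 0.7957
P_n = (1−ρ)·ρ^n = (1 − 0.7957)·0.7957^4 = 0.2043·0.400898 = 0.081897

Final: 0.081897


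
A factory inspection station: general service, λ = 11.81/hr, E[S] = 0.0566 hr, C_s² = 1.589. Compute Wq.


ρ = λ·E[S] = 11.81·0.0566 = 0.6684
E[S²] = E[S]²(1+C_s²) = 0.0566²·(1+1.589) = 0.008294
Wq = λ·E[S²]/(2(1−ρ)) = 11.81·0.008294/(2·0.3316) = 0.14772 hr

Final: 0.14772 hr


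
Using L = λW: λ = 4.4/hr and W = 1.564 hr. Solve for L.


L = λW = 4.4·1.564 = 6.8816

Final: 6.8816


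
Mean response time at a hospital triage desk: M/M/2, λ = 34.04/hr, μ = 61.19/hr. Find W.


a = 0.5563; ρ = 0.2782; P₀ = 0.564762
Lq = P₀·a^c·ρ/(c!(1−ρ)²) = 0.04665
Wq = Lq/λ = 0.04665/34.04 = 0.001370 hr
W = Wq + 1/μ = 0.001370 + 0.01634 = 0.01771 hr

Final: 0.01771 hr


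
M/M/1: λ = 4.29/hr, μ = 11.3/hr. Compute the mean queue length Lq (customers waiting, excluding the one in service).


ρ = 4.29/11.3 = 0.3796
Lq = ρ²/(1−ρ) = 0.1441/0.6204 = 0.2323

Final: 0.2323


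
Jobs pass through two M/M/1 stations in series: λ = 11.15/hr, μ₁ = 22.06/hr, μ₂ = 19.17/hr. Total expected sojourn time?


Each node sees arrival rate λ = 11.15/hr (tandem ⇒ throughput preserved).
W₁ = 1/(μ₁−λ) = 1/(22.06−11.15) = 0.09166 hr
W₂ = 1/(μ₂−λ) = 1/(19.17−11.15) = 0.12469 hr
W_total = W₁ + W₂ = 0.09166 + 0.12469 = 0.21635 hr

Final: 0.21635 hr


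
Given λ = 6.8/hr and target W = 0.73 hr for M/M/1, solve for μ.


W = 1/(μ−λ) ⇒ μ − λ = 1/W = 1/0.73 = 1.3699
μ = λ + 1/W = 6.8 + 1.3699 = 8.1699 per hr

Final: 8.1699 /hr


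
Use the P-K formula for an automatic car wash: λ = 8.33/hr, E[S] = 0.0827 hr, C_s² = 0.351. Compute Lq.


ρ = λ·E[S] = 8.33·0.0827 = 0.6889
Lq = ρ²(1+C_s²)/(2(1−ρ)) = 0.4746·(1+0.351)/(2·0.3111)
= 0.4746·1.3510/0.6222 = 1.03042

Final: 1.03042


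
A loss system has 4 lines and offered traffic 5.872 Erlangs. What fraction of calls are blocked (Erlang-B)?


B(c,a) = (a^c/c!) / Σ_{k=0}^{c} a^k/k!
a^4/4! = 49.537370
Σ terms (k=0..4): 1.00000 + 5.87200 + 17.24019 + 33.74480 + 49.53737 = 107.394365
B = 49.537370/107.394365 = 0.461266

Final: 0.461266


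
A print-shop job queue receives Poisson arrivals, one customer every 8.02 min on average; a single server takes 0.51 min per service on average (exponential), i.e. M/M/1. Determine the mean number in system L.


λ = 60/8.02 = 7.4813 /hr
μ = 60/0.51 = 117.6471 /hr
ρ = λ/μ = 7.4813/117.6471 = 0.06359
L = ρ/(1−ρ) = 0.06359/0.9364 = 0.06791

Final: 0.06791


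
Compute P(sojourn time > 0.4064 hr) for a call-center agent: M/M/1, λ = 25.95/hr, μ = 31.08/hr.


W ~ Exponential(μ−λ) for M/M/1.
μ − λ = 31.08 − 25.95 = 5.1300
P(W > t) = e^{−(μ−λ)t} = e^{−2.0848} = 0.124328

Final: 0.124328


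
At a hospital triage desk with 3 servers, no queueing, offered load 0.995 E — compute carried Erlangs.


B(3,0.995) = 0.061857 (Erlang-B)
Carried load = a(1 − B) = 0.995·(1 − 0.061857) = 0.995·0.938143 = 0.9335 E

Final: 0.9335 Erlangs


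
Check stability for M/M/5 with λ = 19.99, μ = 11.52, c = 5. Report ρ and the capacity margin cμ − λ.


Total capacity cμ = 5·11.52 = 57.60/hr
ρ = λ/(cμ) = 19.99/57.60 = 0.3470
Stable ⇔ ρ < 1: YES
Spare capacity = cμ − λ = 57.60 − 19.99 = 37.61/hr

Final: ρ = 0.3470; stable; margin = 37.61/hr


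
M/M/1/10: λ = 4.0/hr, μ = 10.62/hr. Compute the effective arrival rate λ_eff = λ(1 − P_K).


ρ = 0.3766; P_K = (1−ρ)ρ^10/(1−ρ^11) = 0.00003582
λ_eff = λ(1 − P_K) = 4.0·(1 − 0.00003582) = 4.0·0.999964 = 3.9999 /hr

Final: 3.9999 /hr


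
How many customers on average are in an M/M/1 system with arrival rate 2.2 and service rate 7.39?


ρ = λ/μ = 2.2/7.39 = 0.2977
L = ρ/(1−ρ) = 0.2977/(1 − 0.2977) = 0.2977/0.7023 = 0.4239

Final: 0.4239


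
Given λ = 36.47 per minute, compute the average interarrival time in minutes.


Mean interarrival time = 1/λ = 1/36.47 minute = 0.02742 minute
In minutes: 0.02742 × 1 = 0.02742 min

Final: 0.02742 min


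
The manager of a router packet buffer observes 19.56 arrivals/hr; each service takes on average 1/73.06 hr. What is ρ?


ρ = λ/μ = 19.56/73.06 = 0.2677

Final: 0.2677


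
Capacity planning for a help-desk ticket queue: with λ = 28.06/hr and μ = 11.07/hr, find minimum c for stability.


Stability requires cμ > λ ⇔ c > λ/μ.
λ/μ = 28.06/11.07 = 2.5348
Minimum integer c = ⌊2.5348⌋ + 1 = 3
Check: 3·11.07 = 33.21 > 28.06, while 2·11.07 = 22.14 ≤ 28.06

Final: 3 servers


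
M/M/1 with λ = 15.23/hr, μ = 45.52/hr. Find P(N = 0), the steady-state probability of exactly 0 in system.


ρ = 15.23/45.52 = 0.3346
P_n = (1−ρ)·ρ^n = (1 − 0.3346)·0.3346^0 = 0.6654·1.000000 = 0.665422

Final: 0.665422


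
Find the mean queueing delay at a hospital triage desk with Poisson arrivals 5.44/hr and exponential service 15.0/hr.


ρ = 5.44/15.0 = 0.3627
Wq = ρ/(μ−λ) = 0.3627/(15.0 − 5.44) = 0.3627/9.56 = 0.03794 hr

Final: 0.03794 hr


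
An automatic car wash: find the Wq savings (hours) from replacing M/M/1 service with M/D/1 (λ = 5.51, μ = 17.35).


ρ = 5.51/17.35 = 0.3176
Wq(M/M/1) = ρ/(μ−λ) = 0.3176/11.84 = 0.02682 hr
Wq(M/D/1) = ρ/(2(μ−λ)) = 0.01341 hr
Savings = 0.02682 − 0.01341 = 0.01341 hr

Final: 0.01341 hr


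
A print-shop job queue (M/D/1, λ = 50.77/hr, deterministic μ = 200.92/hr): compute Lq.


ρ = 50.77/200.92 = 0.2527
M/D/1: Lq = ρ²/(2(1−ρ)) = 0.06385/(2·0.7473) = 0.04272

Final: 0.04272


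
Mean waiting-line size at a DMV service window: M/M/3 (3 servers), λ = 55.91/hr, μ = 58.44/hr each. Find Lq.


a = λ/μ = 0.9567; ρ = a/3 = 0.3189
P₀ = 0.380426
Lq = P₀·a^c·ρ / (c!·(1−ρ)²) = 0.380426·0.87566·0.3189/(6·0.46389)
= 0.03817

Final: 0.03817


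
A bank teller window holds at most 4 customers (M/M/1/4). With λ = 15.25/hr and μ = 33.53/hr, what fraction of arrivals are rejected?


ρ = λ/μ = 15.25/33.53 = 0.4548
P_K = (1−ρ)ρ^K/(1−ρ^(K+1)) = (0.5452·0.042790)/(1 − 0.019462)
= 0.023329/0.980538 = 0.023792

Final: 0.023792


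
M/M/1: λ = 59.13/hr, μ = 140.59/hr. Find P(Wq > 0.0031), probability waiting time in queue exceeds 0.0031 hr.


ρ = 59.13/140.59 = 0.4206
P(Wq > t) = ρ·e^{−(μ−λ)t} = 0.4206·e^{−0.2525}
= 0.4206·0.776836 = 0.326725

Final: 0.326725


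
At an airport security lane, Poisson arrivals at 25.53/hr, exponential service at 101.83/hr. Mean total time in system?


W = 1/(μ−λ) = 1/(101.83 − 25.53) = 1/76.30 = 0.01311 hr

Final: 0.01311 hr


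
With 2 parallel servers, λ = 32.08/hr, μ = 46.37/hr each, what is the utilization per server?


ρ = λ/(cμ) = 32.08/(2·46.37) = 32.08/92.74 = 0.3459

Final: 0.3459


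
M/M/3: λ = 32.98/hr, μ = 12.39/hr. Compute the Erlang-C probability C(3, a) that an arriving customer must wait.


a = λ/μ = 2.6618; ρ = a/3 = 0.8873
P₀ = 0.028499 (from M/M/c formula)
C(c,a) = [a^c/(c!(1−ρ))]·P₀ = [18.85984/(6·0.1127)]·0.028499
= 27.88466·0.028499 = 0.794681

Final: 0.794681


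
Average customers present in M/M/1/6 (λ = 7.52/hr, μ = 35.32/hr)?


ρ = 7.52/35.32 = 0.2129
L = ρ[1 − (K+1)ρ^K + Kρ^(K+1)] / [(1−ρ)(1−ρ^(K+1))]
Numerator: 0.2129·(1 − 7·0.00009315 + 6·0.00001983) = 0.212797
Denominator: (0.7871)·(0.999980) = 0.787074
L = 0.212797/0.787074 = 0.2704

Final: 0.2704


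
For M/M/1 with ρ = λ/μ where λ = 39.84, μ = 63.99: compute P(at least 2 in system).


ρ = 39.84/63.99 = 0.6226
P(N ≥ n) = ρ^n = 0.6226^2 = 0.387627

Final: 0.387627


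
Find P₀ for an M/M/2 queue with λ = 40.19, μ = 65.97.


a = λ/μ = 40.19/65.97 = 0.6092; ρ = a/c = 0.3046
Σ_{k=0}^{1} a^k/k! (terms k=0..1) = 1.00000 + 0.60922 = 1.60922
Tail: a^2/(2!(1−ρ)) = 0.37114/(2·0.6954) = 0.26686
P₀ = 1/(1.60922 + 0.26686) = 1/1.87608 = 0.533027

Final: 0.533027


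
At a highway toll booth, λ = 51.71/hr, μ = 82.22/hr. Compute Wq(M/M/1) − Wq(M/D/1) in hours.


ρ = 51.71/82.22 = 0.6289
Wq(M/M/1) = ρ/(μ−λ) = 0.6289/30.51 = 0.02061 hr
Wq(M/D/1) = ρ/(2(μ−λ)) = 0.01031 hr
Savings = 0.02061 − 0.01031 = 0.01031 hr

Final: 0.01031 hr


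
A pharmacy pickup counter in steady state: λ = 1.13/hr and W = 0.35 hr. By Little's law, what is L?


L = λW = 1.13·0.35 = 0.3955

Final: 0.3955


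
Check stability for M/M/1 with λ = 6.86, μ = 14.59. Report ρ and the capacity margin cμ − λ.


Total capacity cμ = 1·14.59 = 14.59/hr
ρ = λ/(cμ) = 6.86/14.59 = 0.4702
Stable ⇔ ρ < 1: YES
Spare capacity = cμ − λ = 14.59 − 6.86 = 7.73/hr

Final: ρ = 0.4702; stable; margin = 7.73/hr


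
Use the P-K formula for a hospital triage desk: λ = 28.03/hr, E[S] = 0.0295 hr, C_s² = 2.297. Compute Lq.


ρ = λ·E[S] = 28.03·0.0295 = 0.8269
Lq = ρ²(1+C_s²)/(2(1−ρ)) = 0.6837·(1+2.297)/(2·0.1731)
= 0.6837·3.2970/0.3462 = 6.51095

Final: 6.51095


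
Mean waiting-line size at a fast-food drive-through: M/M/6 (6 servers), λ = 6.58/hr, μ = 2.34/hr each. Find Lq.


a = λ/μ = 2.8120; ρ = a/6 = 0.4687
P₀ = 0.059404
Lq = P₀·a^c·ρ / (c!·(1−ρ)²) = 0.059404·494.37923·0.4687/(720·0.28232)
= 0.06771

Final: 0.06771


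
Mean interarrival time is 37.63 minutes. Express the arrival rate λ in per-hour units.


λ = 1/(interarrival time) in consistent units.
1 hour = 60 min, so λ = 60/37.63 = 1.5945 per hour

Final: 1.5945 /hr


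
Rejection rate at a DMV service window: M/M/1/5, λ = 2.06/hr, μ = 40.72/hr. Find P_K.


ρ = λ/μ = 2.06/40.72 = 0.05059
P_K = (1−ρ)ρ^K/(1−ρ^(K+1)) = (0.9494·0.0000003314)/(1 − 0.00000001676)
= 0.0000003146/1.000000 = 0.0000003146

Final: 0.0000003146


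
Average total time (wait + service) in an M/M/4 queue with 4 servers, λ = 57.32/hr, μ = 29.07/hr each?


a = 1.9718; ρ = 0.4929; P₀ = 0.134487
Lq = P₀·a^c·ρ/(c!(1−ρ)²) = 0.16241
Wq = Lq/λ = 0.16241/57.32 = 0.002833 hr
W = Wq + 1/μ = 0.002833 + 0.03440 = 0.03723 hr

Final: 0.03723 hr


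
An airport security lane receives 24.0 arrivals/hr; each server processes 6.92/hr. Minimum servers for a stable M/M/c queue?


Stability requires cμ > λ ⇔ c > λ/μ.
λ/μ = 24.0/6.92 = 3.4682
Minimum integer c = ⌊3.4682⌋ + 1 = 4
Check: 4·6.92 = 27.68 > 24.0, while 3·6.92 = 20.76 ≤ 24.0

Final: 4 servers


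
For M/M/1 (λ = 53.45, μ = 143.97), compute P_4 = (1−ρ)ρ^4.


ρ = 53.45/143.97 = 0.3713
P_n = (1−ρ)·ρ^n = (1 − 0.3713)·0.3713^4 = 0.6287·0.018998 = 0.011945

Final: 0.011945


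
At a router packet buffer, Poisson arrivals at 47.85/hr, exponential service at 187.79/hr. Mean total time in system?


W = 1/(μ−λ) = 1/(187.79 − 47.85) = 1/139.94 = 0.007146 hr

Final: 0.007146 hr


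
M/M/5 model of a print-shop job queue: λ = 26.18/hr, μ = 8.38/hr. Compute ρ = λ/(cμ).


ρ = λ/(cμ) = 26.18/(5·8.38) = 26.18/41.90 = 0.6248

Final: 0.6248


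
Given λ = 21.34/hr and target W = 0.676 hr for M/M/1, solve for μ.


W = 1/(μ−λ) ⇒ μ − λ = 1/W = 1/0.676 = 1.4793
μ = λ + 1/W = 21.34 + 1.4793 = 22.8193 per hr

Final: 22.8193 /hr


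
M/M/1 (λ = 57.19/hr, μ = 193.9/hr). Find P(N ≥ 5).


ρ = 57.19/193.9 = 0.2949
P(N ≥ n) = ρ^n = 0.2949^5 = 0.002232

Final: 0.002232


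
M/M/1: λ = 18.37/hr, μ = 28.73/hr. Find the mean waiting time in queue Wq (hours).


ρ = 18.37/28.73 = 0.6394
Wq = ρ/(μ−λ) = 0.6394/(28.73 − 18.37) = 0.6394/10.36 = 0.06172 hr

Final: 0.06172 hr


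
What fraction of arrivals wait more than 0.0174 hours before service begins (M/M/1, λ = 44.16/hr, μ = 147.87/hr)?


ρ = 44.16/147.87 = 0.2986
P(Wq > t) = ρ·e^{−(μ−λ)t} = 0.2986·e^{−1.8046}
= 0.2986·0.164548 = 0.049141

Final: 0.049141


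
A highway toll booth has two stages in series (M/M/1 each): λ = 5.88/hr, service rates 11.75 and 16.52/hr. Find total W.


Each node sees arrival rate λ = 5.88/hr (tandem ⇒ throughput preserved).
W₁ = 1/(μ₁−λ) = 1/(11.75−5.88) = 0.17036 hr
W₂ = 1/(μ₂−λ) = 1/(16.52−5.88) = 0.09398 hr
W_total = W₁ + W₂ = 0.17036 + 0.09398 = 0.26434 hr

Final: 0.26434 hr
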